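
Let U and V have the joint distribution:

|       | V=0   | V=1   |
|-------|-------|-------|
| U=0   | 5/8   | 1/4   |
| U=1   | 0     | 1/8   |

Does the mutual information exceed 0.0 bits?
Marginal P(U) (row sums):
  P(U=0) = 5/8 + 1/4 = 7/8
  P(U=1) = 0 + 1/8 = 1/8
Marginal P(V) (column sums):
  P(V=0) = 5/8 + 0 = 5/8
  P(V=1) = 1/4 + 1/8 = 3/8

H(U) = -[(7/8)·log₂(7/8) + (1/8)·log₂(1/8)]
  = 0.1686 + 0.3750
  = 0.5436 bits
H(V) = -[(5/8)·log₂(5/8) + (3/8)·log₂(3/8)]
  = 0.4238 + 0.5306
  = 0.9544 bits
H(U,V) = -[(5/8)·log₂(5/8) + (1/4)·log₂(1/4) + (1/8)·log₂(1/8)]
  = 0.4238 + 0.5000 + 0.3750
  = 1.2988 bits

I(U;V) = H(U) + H(V) - H(U,V)
  = 0.5436 + 0.9544 - 1.2988
  = 0.1992 bits

Yes. I(U;V) = 0.1992 bits, which is > 0.0 bits.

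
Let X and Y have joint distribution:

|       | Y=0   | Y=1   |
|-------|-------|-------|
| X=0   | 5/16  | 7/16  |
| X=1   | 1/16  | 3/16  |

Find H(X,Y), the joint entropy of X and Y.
H(X,Y) = -Σ P(X,Y) log₂ P(X,Y), summed over the non-zero cells:
H(X,Y) = -[(5/16)·log₂(5/16) + (7/16)·log₂(7/16) + (1/16)·log₂(1/16) + (3/16)·log₂(3/16)]
  = 0.5244 + 0.5218 + 0.2500 + 0.4528
  = 1.7490 bits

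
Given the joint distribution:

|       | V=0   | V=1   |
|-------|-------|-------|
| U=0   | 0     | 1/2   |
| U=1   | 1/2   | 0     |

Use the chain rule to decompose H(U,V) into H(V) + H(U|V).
By the chain rule: H(U,V) = H(V) + H(U|V)

Marginal P(V) (column sums):
  P(V=0) = 0 + 1/2 = 1/2
  P(V=1) = 1/2 + 0 = 1/2
H(V) = -[(1/2)·log₂(1/2) + (1/2)·log₂(1/2)]
  = 0.5000 + 0.5000
  = 1.0000 bits
H(U|V) = -Σ P(U,V)·log₂ P(U|V), where P(U|V) = P(U,V) / P(V)
  (cells with P(U,V) = 0 contribute 0)
  (U=0,V=1): P(U|V) = (1/2)/(1/2) = 1;  -(1/2)·log₂(1) = 0.0000
  (U=1,V=0): P(U|V) = (1/2)/(1/2) = 1;  -(1/2)·log₂(1) = 0.0000
H(U|V) = 0.0000 + 0.0000
  = 0.0000 bits

H(U,V) = H(V) + H(U|V) = 1.0000 + 0.0000 = 1.0000 bits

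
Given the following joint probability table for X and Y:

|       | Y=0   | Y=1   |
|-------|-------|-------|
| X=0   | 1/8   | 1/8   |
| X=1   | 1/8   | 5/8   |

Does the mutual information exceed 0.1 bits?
Marginal P(X) (row sums):
  P(X=0) = 1/8 + 1/8 = 1/4
  P(X=1) = 1/8 + 5/8 = 3/4
Marginal P(Y) (column sums):
  P(Y=0) = 1/8 + 1/8 = 1/4
  P(Y=1) = 1/8 + 5/8 = 3/4

H(X) = -[(1/4)·log₂(1/4) + (3/4)·log₂(3/4)]
  = 0.5000 + 0.3113
  = 0.8113 bits
H(Y) = -[(1/4)·log₂(1/4) + (3/4)·log₂(3/4)]
  = 0.5000 + 0.3113
  = 0.8113 bits
H(X,Y) = -[(1/8)·log₂(1/8) + (1/8)·log₂(1/8) + (1/8)·log₂(1/8) + (5/8)·log₂(5/8)]
  = 0.3750 + 0.3750 + 0.3750 + 0.4238
  = 1.5488 bits

I(X;Y) = H(X) + H(Y) - H(X,Y)
  = 0.8113 + 0.8113 - 1.5488
  = 0.0738 bits

No. I(X;Y) = 0.0738 bits, which is ≤ 0.1 bits.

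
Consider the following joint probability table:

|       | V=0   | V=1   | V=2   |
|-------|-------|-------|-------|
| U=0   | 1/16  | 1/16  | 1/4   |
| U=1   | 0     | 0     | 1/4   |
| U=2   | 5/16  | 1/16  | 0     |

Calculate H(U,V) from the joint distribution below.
H(U,V) = -Σ P(U,V) log₂ P(U,V), summed over the non-zero cells:
H(U,V) = -[(1/16)·log₂(1/16) + (1/16)·log₂(1/16) + (1/4)·log₂(1/4) + (1/4)·log₂(1/4) + (5/16)·log₂(5/16) + (1/16)·log₂(1/16)]
  = 0.2500 + 0.2500 + 0.5000 + 0.5000 + 0.5244 + 0.2500
  = 2.2744 bits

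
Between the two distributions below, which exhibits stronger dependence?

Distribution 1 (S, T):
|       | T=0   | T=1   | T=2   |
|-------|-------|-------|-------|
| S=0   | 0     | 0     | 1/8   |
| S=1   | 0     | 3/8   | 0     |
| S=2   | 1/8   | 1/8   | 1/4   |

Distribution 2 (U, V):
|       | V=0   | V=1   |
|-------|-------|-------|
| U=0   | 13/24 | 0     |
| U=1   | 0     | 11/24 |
Distribution 1 (S, T):
Marginal P(S) (row sums):
  P(S=0) = 0 + 0 + 1/8 = 1/8
  P(S=1) = 0 + 3/8 + 0 = 3/8
  P(S=2) = 1/8 + 1/8 + 1/4 = 1/2
Marginal P(T) (column sums):
  P(T=0) = 0 + 0 + 1/8 = 1/8
  P(T=1) = 0 + 3/8 + 1/8 = 1/2
  P(T=2) = 1/8 + 0 + 1/4 = 3/8

H(S) = -[(1/8)·log₂(1/8) + (3/8)·log₂(3/8) + (1/2)·log₂(1/2)]
  = 0.3750 + 0.5306 + 0.5000
  = 1.4056 bits
H(T) = -[(1/8)·log₂(1/8) + (1/2)·log₂(1/2) + (3/8)·log₂(3/8)]
  = 0.3750 + 0.5000 + 0.5306
  = 1.4056 bits
H(S,T) = -[(1/8)·log₂(1/8) + (3/8)·log₂(3/8) + (1/8)·log₂(1/8) + (1/8)·log₂(1/8) + (1/4)·log₂(1/4)]
  = 0.3750 + 0.5306 + 0.3750 + 0.3750 + 0.5000
  = 2.1556 bits

I(S;T) = H(S) + H(T) - H(S,T)
  = 1.4056 + 1.4056 - 2.1556
  = 0.6556 bits

Distribution 2 (U, V):
Marginal P(U) (row sums):
  P(U=0) = 13/24 + 0 = 13/24
  P(U=1) = 0 + 11/24 = 11/24
Marginal P(V) (column sums):
  P(V=0) = 13/24 + 0 = 13/24
  P(V=1) = 0 + 11/24 = 11/24

H(U) = -[(13/24)·log₂(13/24) + (11/24)·log₂(11/24)]
  = 0.4791 + 0.5159
  = 0.9950 bits
H(V) = -[(13/24)·log₂(13/24) + (11/24)·log₂(11/24)]
  = 0.4791 + 0.5159
  = 0.9950 bits
H(U,V) = -[(13/24)·log₂(13/24) + (11/24)·log₂(11/24)]
  = 0.4791 + 0.5159
  = 0.9950 bits

I(U;V) = H(U) + H(V) - H(U,V)
  = 0.9950 + 0.9950 - 0.9950
  = 0.9950 bits

I(U;V) = 0.9950 bits > I(S;T) = 0.6556 bits, so (U, V) has the higher mutual information (stronger dependence).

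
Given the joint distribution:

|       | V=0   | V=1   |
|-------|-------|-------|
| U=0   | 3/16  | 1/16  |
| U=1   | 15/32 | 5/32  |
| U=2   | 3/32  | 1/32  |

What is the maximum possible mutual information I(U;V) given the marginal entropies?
The upper bound on mutual information is I(U;V) ≤ min(H(U), H(V)).

Marginal P(U) (row sums):
  P(U=0) = 3/16 + 1/16 = 1/4
  P(U=1) = 15/32 + 5/32 = 5/8
  P(U=2) = 3/32 + 1/32 = 1/8
Marginal P(V) (column sums):
  P(V=0) = 3/16 + 15/32 + 3/32 = 3/4
  P(V=1) = 1/16 + 5/32 + 1/32 = 1/4

H(U) = -[(1/4)·log₂(1/4) + (5/8)·log₂(5/8) + (1/8)·log₂(1/8)]
  = 0.5000 + 0.4238 + 0.3750
  = 1.2988 bits
H(V) = -[(3/4)·log₂(3/4) + (1/4)·log₂(1/4)]
  = 0.3113 + 0.5000
  = 0.8113 bits

Maximum possible I(U;V) = min(1.2988, 0.8113) = 0.8113 bits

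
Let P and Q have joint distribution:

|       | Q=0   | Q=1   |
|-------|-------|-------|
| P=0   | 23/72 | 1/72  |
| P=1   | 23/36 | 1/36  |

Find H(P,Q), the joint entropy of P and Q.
H(P,Q) = -Σ P(P,Q) log₂ P(P,Q), summed over the non-zero cells:
H(P,Q) = -[(23/72)·log₂(23/72) + (1/72)·log₂(1/72) + (23/36)·log₂(23/36) + (1/36)·log₂(1/36)]
  = 0.5259 + 0.0857 + 0.4130 + 0.1436
  = 1.1682 bits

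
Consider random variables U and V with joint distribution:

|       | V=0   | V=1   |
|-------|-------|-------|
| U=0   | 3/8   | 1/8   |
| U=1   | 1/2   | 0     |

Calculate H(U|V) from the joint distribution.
Marginal P(V) (column sums):
  P(V=0) = 3/8 + 1/2 = 7/8
  P(V=1) = 1/8 + 0 = 1/8

H(U|V) = -Σ P(U,V)·log₂ P(U|V), where P(U|V) = P(U,V) / P(V)
  (cells with P(U,V) = 0 contribute 0)
  (U=0,V=0): P(U|V) = (3/8)/(7/8) = 3/7;  -(3/8)·log₂(3/7) = 0.4584
  (U=0,V=1): P(U|V) = (1/8)/(1/8) = 1;  -(1/8)·log₂(1) = 0.0000
  (U=1,V=0): P(U|V) = (1/2)/(7/8) = 4/7;  -(1/2)·log₂(4/7) = 0.4037
H(U|V) = 0.4584 + 0.0000 + 0.4037
  = 0.8621 bits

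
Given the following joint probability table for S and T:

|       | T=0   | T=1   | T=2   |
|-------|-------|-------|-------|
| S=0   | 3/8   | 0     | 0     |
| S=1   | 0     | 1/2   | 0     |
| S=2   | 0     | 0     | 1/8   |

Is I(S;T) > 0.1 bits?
Marginal P(S) (row sums):
  P(S=0) = 3/8 + 0 + 0 = 3/8
  P(S=1) = 0 + 1/2 + 0 = 1/2
  P(S=2) = 0 + 0 + 1/8 = 1/8
Marginal P(T) (column sums):
  P(T=0) = 3/8 + 0 + 0 = 3/8
  P(T=1) = 0 + 1/2 + 0 = 1/2
  P(T=2) = 0 + 0 + 1/8 = 1/8

H(S) = -[(3/8)·log₂(3/8) + (1/2)·log₂(1/2) + (1/8)·log₂(1/8)]
  = 0.5306 + 0.5000 + 0.3750
  = 1.4056 bits
H(T) = -[(3/8)·log₂(3/8) + (1/2)·log₂(1/2) + (1/8)·log₂(1/8)]
  = 0.5306 + 0.5000 + 0.3750
  = 1.4056 bits
H(S,T) = -[(3/8)·log₂(3/8) + (1/2)·log₂(1/2) + (1/8)·log₂(1/8)]
  = 0.5306 + 0.5000 + 0.3750
  = 1.4056 bits

I(S;T) = H(S) + H(T) - H(S,T)
  = 1.4056 + 1.4056 - 1.4056
  = 1.4056 bits

Yes. I(S;T) = 1.4056 bits, which is > 0.1 bits.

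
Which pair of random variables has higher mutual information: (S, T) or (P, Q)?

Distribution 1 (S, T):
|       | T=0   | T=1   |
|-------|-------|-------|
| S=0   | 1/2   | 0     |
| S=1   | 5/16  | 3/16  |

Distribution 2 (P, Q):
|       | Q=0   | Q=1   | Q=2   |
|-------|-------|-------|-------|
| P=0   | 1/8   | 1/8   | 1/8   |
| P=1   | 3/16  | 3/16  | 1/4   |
Distribution 1 (S, T):
Marginal P(S) (row sums):
  P(S=0) = 1/2 + 0 = 1/2
  P(S=1) = 5/16 + 3/16 = 1/2
Marginal P(T) (column sums):
  P(T=0) = 1/2 + 5/16 = 13/16
  P(T=1) = 0 + 3/16 = 3/16

H(S) = -[(1/2)·log₂(1/2) + (1/2)·log₂(1/2)]
  = 0.5000 + 0.5000
  = 1.0000 bits
H(T) = -[(13/16)·log₂(13/16) + (3/16)·log₂(3/16)]
  = 0.2434 + 0.4528
  = 0.6962 bits
H(S,T) = -[(1/2)·log₂(1/2) + (5/16)·log₂(5/16) + (3/16)·log₂(3/16)]
  = 0.5000 + 0.5244 + 0.4528
  = 1.4772 bits

I(S;T) = H(S) + H(T) - H(S,T)
  = 1.0000 + 0.6962 - 1.4772
  = 0.2190 bits

Distribution 2 (P, Q):
Marginal P(P) (row sums):
  P(P=0) = 1/8 + 1/8 + 1/8 = 3/8
  P(P=1) = 3/16 + 3/16 + 1/4 = 5/8
Marginal P(Q) (column sums):
  P(Q=0) = 1/8 + 3/16 = 5/16
  P(Q=1) = 1/8 + 3/16 = 5/16
  P(Q=2) = 1/8 + 1/4 = 3/8

H(P) = -[(3/8)·log₂(3/8) + (5/8)·log₂(5/8)]
  = 0.5306 + 0.4238
  = 0.9544 bits
H(Q) = -[(5/16)·log₂(5/16) + (5/16)·log₂(5/16) + (3/8)·log₂(3/8)]
  = 0.5244 + 0.5244 + 0.5306
  = 1.5794 bits
H(P,Q) = -[(1/8)·log₂(1/8) + (1/8)·log₂(1/8) + (1/8)·log₂(1/8) + (3/16)·log₂(3/16) + (3/16)·log₂(3/16) + (1/4)·log₂(1/4)]
  = 0.3750 + 0.3750 + 0.3750 + 0.4528 + 0.4528 + 0.5000
  = 2.5306 bits

I(P;Q) = H(P) + H(Q) - H(P,Q)
  = 0.9544 + 1.5794 - 2.5306
  = 0.0032 bits

I(S;T) = 0.2190 bits > I(P;Q) = 0.0032 bits, so (S, T) has the higher mutual information (stronger dependence).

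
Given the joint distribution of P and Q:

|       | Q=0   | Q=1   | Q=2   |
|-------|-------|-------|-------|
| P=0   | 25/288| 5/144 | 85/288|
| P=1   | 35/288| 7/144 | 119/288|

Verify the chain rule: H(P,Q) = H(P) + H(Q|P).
Left side:
H(P,Q) = -[(25/288)·log₂(25/288) + (5/144)·log₂(5/144) + (85/288)·log₂(85/288) + (35/288)·log₂(35/288) + (7/144)·log₂(7/144) + (119/288)·log₂(119/288)]
  = 0.3061 + 0.1683 + 0.5196 + 0.3695 + 0.2121 + 0.5269
  = 2.1025 bits

Right side:
Marginal P(P) (row sums):
  P(P=0) = 25/288 + 5/144 + 85/288 = 5/12
  P(P=1) = 35/288 + 7/144 + 119/288 = 7/12
H(P) = -[(5/12)·log₂(5/12) + (7/12)·log₂(7/12)]
  = 0.5263 + 0.4536
  = 0.9799 bits
H(Q|P) = -Σ P(P,Q)·log₂ P(Q|P), where P(Q|P) = P(P,Q) / P(P)
  (P=0,Q=0): P(Q|P) = (25/288)/(5/12) = 5/24;  -(25/288)·log₂(5/24) = 0.1964
  (P=0,Q=1): P(Q|P) = (5/144)/(5/12) = 1/12;  -(5/144)·log₂(1/12) = 0.1245
  (P=0,Q=2): P(Q|P) = (85/288)/(5/12) = 17/24;  -(85/288)·log₂(17/24) = 0.1468
  (P=1,Q=0): P(Q|P) = (35/288)/(7/12) = 5/24;  -(35/288)·log₂(5/24) = 0.2750
  (P=1,Q=1): P(Q|P) = (7/144)/(7/12) = 1/12;  -(7/144)·log₂(1/12) = 0.1743
  (P=1,Q=2): P(Q|P) = (119/288)/(7/12) = 17/24;  -(119/288)·log₂(17/24) = 0.2056
H(Q|P) = 0.1964 + 0.1245 + 0.1468 + 0.2750 + 0.1743 + 0.2056
  = 1.1226 bits
H(P) + H(Q|P) = 0.9799 + 1.1226 = 2.1025 bits

Both sides equal 2.1025 bits, so the chain rule holds ✓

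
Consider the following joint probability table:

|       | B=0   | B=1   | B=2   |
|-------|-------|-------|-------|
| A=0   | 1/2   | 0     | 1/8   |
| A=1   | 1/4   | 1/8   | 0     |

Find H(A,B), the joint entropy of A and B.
H(A,B) = -Σ P(A,B) log₂ P(A,B), summed over the non-zero cells:
H(A,B) = -[(1/2)·log₂(1/2) + (1/8)·log₂(1/8) + (1/4)·log₂(1/4) + (1/8)·log₂(1/8)]
  = 0.5000 + 0.3750 + 0.5000 + 0.3750
  = 1.7500 bits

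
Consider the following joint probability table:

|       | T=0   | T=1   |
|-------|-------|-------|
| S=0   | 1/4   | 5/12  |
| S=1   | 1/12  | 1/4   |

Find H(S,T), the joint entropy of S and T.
H(S,T) = -Σ P(S,T) log₂ P(S,T), summed over the non-zero cells:
H(S,T) = -[(1/4)·log₂(1/4) + (5/12)·log₂(5/12) + (1/12)·log₂(1/12) + (1/4)·log₂(1/4)]
  = 0.5000 + 0.5263 + 0.2987 + 0.5000
  = 1.8250 bits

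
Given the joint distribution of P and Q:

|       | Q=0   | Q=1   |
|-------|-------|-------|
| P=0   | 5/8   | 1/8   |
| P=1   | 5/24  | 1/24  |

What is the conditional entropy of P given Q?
Marginal P(Q) (column sums):
  P(Q=0) = 5/8 + 5/24 = 5/6
  P(Q=1) = 1/8 + 1/24 = 1/6

H(P|Q) = -Σ P(P,Q)·log₂ P(P|Q), where P(P|Q) = P(P,Q) / P(Q)
  (P=0,Q=0): P(P|Q) = (5/8)/(5/6) = 3/4;  -(5/8)·log₂(3/4) = 0.2594
  (P=0,Q=1): P(P|Q) = (1/8)/(1/6) = 3/4;  -(1/8)·log₂(3/4) = 0.0519
  (P=1,Q=0): P(P|Q) = (5/24)/(5/6) = 1/4;  -(5/24)·log₂(1/4) = 0.4167
  (P=1,Q=1): P(P|Q) = (1/24)/(1/6) = 1/4;  -(1/24)·log₂(1/4) = 0.0833
H(P|Q) = 0.2594 + 0.0519 + 0.4167 + 0.0833
  = 0.8113 bits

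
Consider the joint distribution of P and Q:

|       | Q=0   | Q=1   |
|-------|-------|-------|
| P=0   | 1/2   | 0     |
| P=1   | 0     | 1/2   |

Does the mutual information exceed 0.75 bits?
Marginal P(P) (row sums):
  P(P=0) = 1/2 + 0 = 1/2
  P(P=1) = 0 + 1/2 = 1/2
Marginal P(Q) (column sums):
  P(Q=0) = 1/2 + 0 = 1/2
  P(Q=1) = 0 + 1/2 = 1/2

H(P) = -[(1/2)·log₂(1/2) + (1/2)·log₂(1/2)]
  = 0.5000 + 0.5000
  = 1.0000 bits
H(Q) = -[(1/2)·log₂(1/2) + (1/2)·log₂(1/2)]
  = 0.5000 + 0.5000
  = 1.0000 bits
H(P,Q) = -[(1/2)·log₂(1/2) + (1/2)·log₂(1/2)]
  = 0.5000 + 0.5000
  = 1.0000 bits

I(P;Q) = H(P) + H(Q) - H(P,Q)
  = 1.0000 + 1.0000 - 1.0000
  = 1.0000 bits

Yes. I(P;Q) = 1.0000 bits, which is > 0.75 bits.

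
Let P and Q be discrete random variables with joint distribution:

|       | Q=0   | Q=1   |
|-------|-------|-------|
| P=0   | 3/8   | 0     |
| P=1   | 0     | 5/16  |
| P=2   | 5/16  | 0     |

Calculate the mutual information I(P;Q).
Marginal P(P) (row sums):
  P(P=0) = 3/8 + 0 = 3/8
  P(P=1) = 0 + 5/16 = 5/16
  P(P=2) = 5/16 + 0 = 5/16
Marginal P(Q) (column sums):
  P(Q=0) = 3/8 + 0 + 5/16 = 11/16
  P(Q=1) = 0 + 5/16 + 0 = 5/16

H(P) = -[(3/8)·log₂(3/8) + (5/16)·log₂(5/16) + (5/16)·log₂(5/16)]
  = 0.5306 + 0.5244 + 0.5244
  = 1.5794 bits
H(Q) = -[(11/16)·log₂(11/16) + (5/16)·log₂(5/16)]
  = 0.3716 + 0.5244
  = 0.8960 bits
H(P,Q) = -[(3/8)·log₂(3/8) + (5/16)·log₂(5/16) + (5/16)·log₂(5/16)]
  = 0.5306 + 0.5244 + 0.5244
  = 1.5794 bits

I(P;Q) = H(P) + H(Q) - H(P,Q)
  = 1.5794 + 0.8960 - 1.5794
  = 0.8960 bits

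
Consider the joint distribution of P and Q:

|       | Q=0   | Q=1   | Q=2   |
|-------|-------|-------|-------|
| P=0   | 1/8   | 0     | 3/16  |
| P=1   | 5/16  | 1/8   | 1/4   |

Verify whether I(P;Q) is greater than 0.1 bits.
Marginal P(P) (row sums):
  P(P=0) = 1/8 + 0 + 3/16 = 5/16
  P(P=1) = 5/16 + 1/8 + 1/4 = 11/16
Marginal P(Q) (column sums):
  P(Q=0) = 1/8 + 5/16 = 7/16
  P(Q=1) = 0 + 1/8 = 1/8
  P(Q=2) = 3/16 + 1/4 = 7/16

H(P) = -[(5/16)·log₂(5/16) + (11/16)·log₂(11/16)]
  = 0.5244 + 0.3716
  = 0.8960 bits
H(Q) = -[(7/16)·log₂(7/16) + (1/8)·log₂(1/8) + (7/16)·log₂(7/16)]
  = 0.5218 + 0.3750 + 0.5218
  = 1.4186 bits
H(P,Q) = -[(1/8)·log₂(1/8) + (3/16)·log₂(3/16) + (5/16)·log₂(5/16) + (1/8)·log₂(1/8) + (1/4)·log₂(1/4)]
  = 0.3750 + 0.4528 + 0.5244 + 0.3750 + 0.5000
  = 2.2272 bits

I(P;Q) = H(P) + H(Q) - H(P,Q)
  = 0.8960 + 1.4186 - 2.2272
  = 0.0874 bits

No. I(P;Q) = 0.0874 bits, which is ≤ 0.1 bits.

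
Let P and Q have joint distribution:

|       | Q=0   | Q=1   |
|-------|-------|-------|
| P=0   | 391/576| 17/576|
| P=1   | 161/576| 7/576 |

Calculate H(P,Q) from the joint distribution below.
H(P,Q) = -Σ P(P,Q) log₂ P(P,Q), summed over the non-zero cells:
H(P,Q) = -[(391/576)·log₂(391/576) + (17/576)·log₂(17/576) + (161/576)·log₂(161/576) + (7/576)·log₂(7/576)]
  = 0.3794 + 0.1500 + 0.5140 + 0.0773
  = 1.1207 bits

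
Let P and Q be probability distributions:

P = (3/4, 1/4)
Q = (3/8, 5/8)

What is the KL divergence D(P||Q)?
D(P||Q) = Σ P(i) log₂(P(i)/Q(i))
  i=0: (3/4) × log₂((3/4)/(3/8)) = (3/4) × log₂(2) = 0.7500
  i=1: (1/4) × log₂((1/4)/(5/8)) = (1/4) × log₂(2/5) = -0.3305
D(P||Q) = 0.7500 - 0.3305
  = 0.4195 bits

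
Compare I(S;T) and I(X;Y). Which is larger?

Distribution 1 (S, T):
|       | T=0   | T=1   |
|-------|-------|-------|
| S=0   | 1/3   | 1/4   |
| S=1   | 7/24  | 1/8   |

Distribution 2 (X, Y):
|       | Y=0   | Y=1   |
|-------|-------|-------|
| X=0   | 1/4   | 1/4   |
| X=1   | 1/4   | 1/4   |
Distribution 1 (S, T):
Marginal P(S) (row sums):
  P(S=0) = 1/3 + 1/4 = 7/12
  P(S=1) = 7/24 + 1/8 = 5/12
Marginal P(T) (column sums):
  P(T=0) = 1/3 + 7/24 = 5/8
  P(T=1) = 1/4 + 1/8 = 3/8

H(S) = -[(7/12)·log₂(7/12) + (5/12)·log₂(5/12)]
  = 0.4536 + 0.5263
  = 0.9799 bits
H(T) = -[(5/8)·log₂(5/8) + (3/8)·log₂(3/8)]
  = 0.4238 + 0.5306
  = 0.9544 bits
H(S,T) = -[(1/3)·log₂(1/3) + (1/4)·log₂(1/4) + (7/24)·log₂(7/24) + (1/8)·log₂(1/8)]
  = 0.5283 + 0.5000 + 0.5185 + 0.3750
  = 1.9218 bits

I(S;T) = H(S) + H(T) - H(S,T)
  = 0.9799 + 0.9544 - 1.9218
  = 0.0125 bits

Distribution 2 (X, Y):
Marginal P(X) (row sums):
  P(X=0) = 1/4 + 1/4 = 1/2
  P(X=1) = 1/4 + 1/4 = 1/2
Marginal P(Y) (column sums):
  P(Y=0) = 1/4 + 1/4 = 1/2
  P(Y=1) = 1/4 + 1/4 = 1/2

H(X) = -[(1/2)·log₂(1/2) + (1/2)·log₂(1/2)]
  = 0.5000 + 0.5000
  = 1.0000 bits
H(Y) = -[(1/2)·log₂(1/2) + (1/2)·log₂(1/2)]
  = 0.5000 + 0.5000
  = 1.0000 bits
H(X,Y) = -[(1/4)·log₂(1/4) + (1/4)·log₂(1/4) + (1/4)·log₂(1/4) + (1/4)·log₂(1/4)]
  = 0.5000 + 0.5000 + 0.5000 + 0.5000
  = 2.0000 bits

I(X;Y) = H(X) + H(Y) - H(X,Y)
  = 1.0000 + 1.0000 - 2.0000
  = 0.0000 bits

I(S;T) = 0.0125 bits > I(X;Y) = 0.0000 bits, so (S, T) has the higher mutual information (stronger dependence).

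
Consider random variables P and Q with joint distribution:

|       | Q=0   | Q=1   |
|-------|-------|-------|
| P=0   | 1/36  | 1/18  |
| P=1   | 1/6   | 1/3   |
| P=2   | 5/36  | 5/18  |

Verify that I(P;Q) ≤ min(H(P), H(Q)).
Marginal P(P) (row sums):
  P(P=0) = 1/36 + 1/18 = 1/12
  P(P=1) = 1/6 + 1/3 = 1/2
  P(P=2) = 5/36 + 5/18 = 5/12
Marginal P(Q) (column sums):
  P(Q=0) = 1/36 + 1/6 + 5/36 = 1/3
  P(Q=1) = 1/18 + 1/3 + 5/18 = 2/3

H(P) = -[(1/12)·log₂(1/12) + (1/2)·log₂(1/2) + (5/12)·log₂(5/12)]
  = 0.2987 + 0.5000 + 0.5263
  = 1.3250 bits
H(Q) = -[(1/3)·log₂(1/3) + (2/3)·log₂(2/3)]
  = 0.5283 + 0.3900
  = 0.9183 bits
H(P,Q) = -[(1/36)·log₂(1/36) + (1/18)·log₂(1/18) + (1/6)·log₂(1/6) + (1/3)·log₂(1/3) + (5/36)·log₂(5/36) + (5/18)·log₂(5/18)]
  = 0.1436 + 0.2317 + 0.4308 + 0.5283 + 0.3956 + 0.5133
  = 2.2433 bits

I(P;Q) = H(P) + H(Q) - H(P,Q)
  = 1.3250 + 0.9183 - 2.2433
  = 0.0000 bits

min(H(P), H(Q)) = min(1.3250, 0.9183) = 0.9183 bits
Since 0.0000 ≤ 0.9183, the bound is satisfied ✓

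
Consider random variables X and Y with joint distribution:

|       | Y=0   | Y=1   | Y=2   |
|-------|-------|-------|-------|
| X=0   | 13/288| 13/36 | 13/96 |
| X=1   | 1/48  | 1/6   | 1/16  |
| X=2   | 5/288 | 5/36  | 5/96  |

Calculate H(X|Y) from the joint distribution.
Marginal P(Y) (column sums):
  P(Y=0) = 13/288 + 1/48 + 5/288 = 1/12
  P(Y=1) = 13/36 + 1/6 + 5/36 = 2/3
  P(Y=2) = 13/96 + 1/16 + 5/96 = 1/4

H(X|Y) = -Σ P(X,Y)·log₂ P(X|Y), where P(X|Y) = P(X,Y) / P(Y)
  (X=0,Y=0): P(X|Y) = (13/288)/(1/12) = 13/24;  -(13/288)·log₂(13/24) = 0.0399
  (X=0,Y=1): P(X|Y) = (13/36)/(2/3) = 13/24;  -(13/36)·log₂(13/24) = 0.3194
  (X=0,Y=2): P(X|Y) = (13/96)/(1/4) = 13/24;  -(13/96)·log₂(13/24) = 0.1198
  (X=1,Y=0): P(X|Y) = (1/48)/(1/12) = 1/4;  -(1/48)·log₂(1/4) = 0.0417
  (X=1,Y=1): P(X|Y) = (1/6)/(2/3) = 1/4;  -(1/6)·log₂(1/4) = 0.3333
  (X=1,Y=2): P(X|Y) = (1/16)/(1/4) = 1/4;  -(1/16)·log₂(1/4) = 0.1250
  (X=2,Y=0): P(X|Y) = (5/288)/(1/12) = 5/24;  -(5/288)·log₂(5/24) = 0.0393
  (X=2,Y=1): P(X|Y) = (5/36)/(2/3) = 5/24;  -(5/36)·log₂(5/24) = 0.3143
  (X=2,Y=2): P(X|Y) = (5/96)/(1/4) = 5/24;  -(5/96)·log₂(5/24) = 0.1179
H(X|Y) = 0.0399 + 0.3194 + 0.1198 + 0.0417 + 0.3333 + 0.1250 + 0.0393 + 0.3143 + 0.1179
  = 1.4506 bits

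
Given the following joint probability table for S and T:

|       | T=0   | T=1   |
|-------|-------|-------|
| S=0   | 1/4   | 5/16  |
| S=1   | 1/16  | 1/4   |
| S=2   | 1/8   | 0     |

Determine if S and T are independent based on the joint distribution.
Marginal P(S) (row sums):
  P(S=0) = 1/4 + 5/16 = 9/16
  P(S=1) = 1/16 + 1/4 = 5/16
  P(S=2) = 1/8 + 0 = 1/8
Marginal P(T) (column sums):
  P(T=0) = 1/4 + 1/16 + 1/8 = 7/16
  P(T=1) = 5/16 + 1/4 + 0 = 9/16

S and T are independent iff P(S=i,T=j) = P(S=i)·P(T=j) for every cell.
  P(S=0)·P(T=0) = 9/16 × 7/16 = 63/256, but P(S=0,T=0) = 1/4 ✗

No, S and T are not independent. Quantitatively, I(S;T) > 0:

H(S) = -[(9/16)·log₂(9/16) + (5/16)·log₂(5/16) + (1/8)·log₂(1/8)]
  = 0.4669 + 0.5244 + 0.3750
  = 1.3663 bits
H(T) = -[(7/16)·log₂(7/16) + (9/16)·log₂(9/16)]
  = 0.5218 + 0.4669
  = 0.9887 bits
H(S,T) = -[(1/4)·log₂(1/4) + (5/16)·log₂(5/16) + (1/16)·log₂(1/16) + (1/4)·log₂(1/4) + (1/8)·log₂(1/8)]
  = 0.5000 + 0.5244 + 0.2500 + 0.5000 + 0.3750
  = 2.1494 bits
I(S;T) = H(S) + H(T) - H(S,T) = 1.3663 + 0.9887 - 2.1494 = 0.2056 bits > 0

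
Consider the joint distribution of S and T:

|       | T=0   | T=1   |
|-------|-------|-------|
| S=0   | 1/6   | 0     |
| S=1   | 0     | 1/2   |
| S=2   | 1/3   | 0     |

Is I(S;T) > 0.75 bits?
Marginal P(S) (row sums):
  P(S=0) = 1/6 + 0 = 1/6
  P(S=1) = 0 + 1/2 = 1/2
  P(S=2) = 1/3 + 0 = 1/3
Marginal P(T) (column sums):
  P(T=0) = 1/6 + 0 + 1/3 = 1/2
  P(T=1) = 0 + 1/2 + 0 = 1/2

H(S) = -[(1/6)·log₂(1/6) + (1/2)·log₂(1/2) + (1/3)·log₂(1/3)]
  = 0.4308 + 0.5000 + 0.5283
  = 1.4591 bits
H(T) = -[(1/2)·log₂(1/2) + (1/2)·log₂(1/2)]
  = 0.5000 + 0.5000
  = 1.0000 bits
H(S,T) = -[(1/6)·log₂(1/6) + (1/2)·log₂(1/2) + (1/3)·log₂(1/3)]
  = 0.4308 + 0.5000 + 0.5283
  = 1.4591 bits

I(S;T) = H(S) + H(T) - H(S,T)
  = 1.4591 + 1.0000 - 1.4591
  = 1.0000 bits

Yes. I(S;T) = 1.0000 bits, which is > 0.75 bits.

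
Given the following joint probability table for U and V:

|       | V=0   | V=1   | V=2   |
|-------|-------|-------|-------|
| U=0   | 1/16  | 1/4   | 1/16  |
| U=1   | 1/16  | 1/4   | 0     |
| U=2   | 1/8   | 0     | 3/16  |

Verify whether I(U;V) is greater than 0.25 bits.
Marginal P(U) (row sums):
  P(U=0) = 1/16 + 1/4 + 1/16 = 3/8
  P(U=1) = 1/16 + 1/4 + 0 = 5/16
  P(U=2) = 1/8 + 0 + 3/16 = 5/16
Marginal P(V) (column sums):
  P(V=0) = 1/16 + 1/16 + 1/8 = 1/4
  P(V=1) = 1/4 + 1/4 + 0 = 1/2
  P(V=2) = 1/16 + 0 + 3/16 = 1/4

H(U) = -[(3/8)·log₂(3/8) + (5/16)·log₂(5/16) + (5/16)·log₂(5/16)]
  = 0.5306 + 0.5244 + 0.5244
  = 1.5794 bits
H(V) = -[(1/4)·log₂(1/4) + (1/2)·log₂(1/2) + (1/4)·log₂(1/4)]
  = 0.5000 + 0.5000 + 0.5000
  = 1.5000 bits
H(U,V) = -[(1/16)·log₂(1/16) + (1/4)·log₂(1/4) + (1/16)·log₂(1/16) + (1/16)·log₂(1/16) + (1/4)·log₂(1/4) + (1/8)·log₂(1/8) + (3/16)·log₂(3/16)]
  = 0.2500 + 0.5000 + 0.2500 + 0.2500 + 0.5000 + 0.3750 + 0.4528
  = 2.5778 bits

I(U;V) = H(U) + H(V) - H(U,V)
  = 1.5794 + 1.5000 - 2.5778
  = 0.5016 bits

Yes. I(U;V) = 0.5016 bits, which is > 0.25 bits.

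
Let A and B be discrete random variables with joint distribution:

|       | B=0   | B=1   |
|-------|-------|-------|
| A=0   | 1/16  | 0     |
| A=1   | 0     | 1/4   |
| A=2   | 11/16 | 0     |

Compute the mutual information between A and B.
Marginal P(A) (row sums):
  P(A=0) = 1/16 + 0 = 1/16
  P(A=1) = 0 + 1/4 = 1/4
  P(A=2) = 11/16 + 0 = 11/16
Marginal P(B) (column sums):
  P(B=0) = 1/16 + 0 + 11/16 = 3/4
  P(B=1) = 0 + 1/4 + 0 = 1/4

H(A) = -[(1/16)·log₂(1/16) + (1/4)·log₂(1/4) + (11/16)·log₂(11/16)]
  = 0.2500 + 0.5000 + 0.3716
  = 1.1216 bits
H(B) = -[(3/4)·log₂(3/4) + (1/4)·log₂(1/4)]
  = 0.3113 + 0.5000
  = 0.8113 bits
H(A,B) = -[(1/16)·log₂(1/16) + (1/4)·log₂(1/4) + (11/16)·log₂(11/16)]
  = 0.2500 + 0.5000 + 0.3716
  = 1.1216 bits

I(A;B) = H(A) + H(B) - H(A,B)
  = 1.1216 + 0.8113 - 1.1216
  = 0.8113 bits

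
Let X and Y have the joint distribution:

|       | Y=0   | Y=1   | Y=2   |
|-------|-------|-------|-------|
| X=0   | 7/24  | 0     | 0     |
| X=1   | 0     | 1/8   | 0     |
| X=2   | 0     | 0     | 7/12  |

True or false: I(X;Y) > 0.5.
Marginal P(X) (row sums):
  P(X=0) = 7/24 + 0 + 0 = 7/24
  P(X=1) = 0 + 1/8 + 0 = 1/8
  P(X=2) = 0 + 0 + 7/12 = 7/12
Marginal P(Y) (column sums):
  P(Y=0) = 7/24 + 0 + 0 = 7/24
  P(Y=1) = 0 + 1/8 + 0 = 1/8
  P(Y=2) = 0 + 0 + 7/12 = 7/12

H(X) = -[(7/24)·log₂(7/24) + (1/8)·log₂(1/8) + (7/12)·log₂(7/12)]
  = 0.5185 + 0.3750 + 0.4536
  = 1.3471 bits
H(Y) = -[(7/24)·log₂(7/24) + (1/8)·log₂(1/8) + (7/12)·log₂(7/12)]
  = 0.5185 + 0.3750 + 0.4536
  = 1.3471 bits
H(X,Y) = -[(7/24)·log₂(7/24) + (1/8)·log₂(1/8) + (7/12)·log₂(7/12)]
  = 0.5185 + 0.3750 + 0.4536
  = 1.3471 bits

I(X;Y) = H(X) + H(Y) - H(X,Y)
  = 1.3471 + 1.3471 - 1.3471
  = 1.3471 bits

True. I(X;Y) = 1.3471 bits, which is > 0.5 bits.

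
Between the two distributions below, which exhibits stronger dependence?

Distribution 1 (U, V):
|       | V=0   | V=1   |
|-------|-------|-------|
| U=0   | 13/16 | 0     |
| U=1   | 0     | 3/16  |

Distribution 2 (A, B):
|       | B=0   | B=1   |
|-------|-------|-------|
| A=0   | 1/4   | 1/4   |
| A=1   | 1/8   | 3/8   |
Distribution 1 (U, V):
Marginal P(U) (row sums):
  P(U=0) = 13/16 + 0 = 13/16
  P(U=1) = 0 + 3/16 = 3/16
Marginal P(V) (column sums):
  P(V=0) = 13/16 + 0 = 13/16
  P(V=1) = 0 + 3/16 = 3/16

H(U) = -[(13/16)·log₂(13/16) + (3/16)·log₂(3/16)]
  = 0.2434 + 0.4528
  = 0.6962 bits
H(V) = -[(13/16)·log₂(13/16) + (3/16)·log₂(3/16)]
  = 0.2434 + 0.4528
  = 0.6962 bits
H(U,V) = -[(13/16)·log₂(13/16) + (3/16)·log₂(3/16)]
  = 0.2434 + 0.4528
  = 0.6962 bits

I(U;V) = H(U) + H(V) - H(U,V)
  = 0.6962 + 0.6962 - 0.6962
  = 0.6962 bits

Distribution 2 (A, B):
Marginal P(A) (row sums):
  P(A=0) = 1/4 + 1/4 = 1/2
  P(A=1) = 1/8 + 3/8 = 1/2
Marginal P(B) (column sums):
  P(B=0) = 1/4 + 1/8 = 3/8
  P(B=1) = 1/4 + 3/8 = 5/8

H(A) = -[(1/2)·log₂(1/2) + (1/2)·log₂(1/2)]
  = 0.5000 + 0.5000
  = 1.0000 bits
H(B) = -[(3/8)·log₂(3/8) + (5/8)·log₂(5/8)]
  = 0.5306 + 0.4238
  = 0.9544 bits
H(A,B) = -[(1/4)·log₂(1/4) + (1/4)·log₂(1/4) + (1/8)·log₂(1/8) + (3/8)·log₂(3/8)]
  = 0.5000 + 0.5000 + 0.3750 + 0.5306
  = 1.9056 bits

I(A;B) = H(A) + H(B) - H(A,B)
  = 1.0000 + 0.9544 - 1.9056
  = 0.0488 bits

I(U;V) = 0.6962 bits > I(A;B) = 0.0488 bits, so (U, V) has the higher mutual information (stronger dependence).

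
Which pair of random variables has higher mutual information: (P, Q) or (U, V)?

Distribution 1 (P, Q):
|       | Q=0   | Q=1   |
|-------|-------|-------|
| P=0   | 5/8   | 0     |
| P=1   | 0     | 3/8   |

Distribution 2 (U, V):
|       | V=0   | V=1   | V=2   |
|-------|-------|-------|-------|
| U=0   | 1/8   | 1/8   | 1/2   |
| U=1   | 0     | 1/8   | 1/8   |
Distribution 1 (P, Q):
Marginal P(P) (row sums):
  P(P=0) = 5/8 + 0 = 5/8
  P(P=1) = 0 + 3/8 = 3/8
Marginal P(Q) (column sums):
  P(Q=0) = 5/8 + 0 = 5/8
  P(Q=1) = 0 + 3/8 = 3/8

H(P) = -[(5/8)·log₂(5/8) + (3/8)·log₂(3/8)]
  = 0.4238 + 0.5306
  = 0.9544 bits
H(Q) = -[(5/8)·log₂(5/8) + (3/8)·log₂(3/8)]
  = 0.4238 + 0.5306
  = 0.9544 bits
H(P,Q) = -[(5/8)·log₂(5/8) + (3/8)·log₂(3/8)]
  = 0.4238 + 0.5306
  = 0.9544 bits

I(P;Q) = H(P) + H(Q) - H(P,Q)
  = 0.9544 + 0.9544 - 0.9544
  = 0.9544 bits

Distribution 2 (U, V):
Marginal P(U) (row sums):
  P(U=0) = 1/8 + 1/8 + 1/2 = 3/4
  P(U=1) = 0 + 1/8 + 1/8 = 1/4
Marginal P(V) (column sums):
  P(V=0) = 1/8 + 0 = 1/8
  P(V=1) = 1/8 + 1/8 = 1/4
  P(V=2) = 1/2 + 1/8 = 5/8

H(U) = -[(3/4)·log₂(3/4) + (1/4)·log₂(1/4)]
  = 0.3113 + 0.5000
  = 0.8113 bits
H(V) = -[(1/8)·log₂(1/8) + (1/4)·log₂(1/4) + (5/8)·log₂(5/8)]
  = 0.3750 + 0.5000 + 0.4238
  = 1.2988 bits
H(U,V) = -[(1/8)·log₂(1/8) + (1/8)·log₂(1/8) + (1/2)·log₂(1/2) + (1/8)·log₂(1/8) + (1/8)·log₂(1/8)]
  = 0.3750 + 0.3750 + 0.5000 + 0.3750 + 0.3750
  = 2.0000 bits

I(U;V) = H(U) + H(V) - H(U,V)
  = 0.8113 + 1.2988 - 2.0000
  = 0.1101 bits

I(P;Q) = 0.9544 bits > I(U;V) = 0.1101 bits, so (P, Q) has the higher mutual information (stronger dependence).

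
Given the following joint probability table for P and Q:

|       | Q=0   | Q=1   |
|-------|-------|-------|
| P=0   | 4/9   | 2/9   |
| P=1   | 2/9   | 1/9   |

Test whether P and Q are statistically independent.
Marginal P(P) (row sums):
  P(P=0) = 4/9 + 2/9 = 2/3
  P(P=1) = 2/9 + 1/9 = 1/3
Marginal P(Q) (column sums):
  P(Q=0) = 4/9 + 2/9 = 2/3
  P(Q=1) = 2/9 + 1/9 = 1/3

P and Q are independent iff P(P=i,Q=j) = P(P=i)·P(Q=j) for every cell.
  P(P=0)·P(Q=0) = 2/3 × 2/3 = 4/9 = P(P=0,Q=0) ✓
  P(P=0)·P(Q=1) = 2/3 × 1/3 = 2/9 = P(P=0,Q=1) ✓
  P(P=1)·P(Q=0) = 1/3 × 2/3 = 2/9 = P(P=1,Q=0) ✓
  P(P=1)·P(Q=1) = 1/3 × 1/3 = 1/9 = P(P=1,Q=1) ✓

Yes, P and Q are independent: every cell factors, so I(P;Q) = 0 bits.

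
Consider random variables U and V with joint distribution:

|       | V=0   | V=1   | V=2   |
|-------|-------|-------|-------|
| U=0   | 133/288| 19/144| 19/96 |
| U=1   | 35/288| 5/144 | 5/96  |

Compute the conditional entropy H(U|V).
Marginal P(V) (column sums):
  P(V=0) = 133/288 + 35/288 = 7/12
  P(V=1) = 19/144 + 5/144 = 1/6
  P(V=2) = 19/96 + 5/96 = 1/4

H(U|V) = -Σ P(U,V)·log₂ P(U|V), where P(U|V) = P(U,V) / P(V)
  (U=0,V=0): P(U|V) = (133/288)/(7/12) = 19/24;  -(133/288)·log₂(19/24) = 0.1556
  (U=0,V=1): P(U|V) = (19/144)/(1/6) = 19/24;  -(19/144)·log₂(19/24) = 0.0445
  (U=0,V=2): P(U|V) = (19/96)/(1/4) = 19/24;  -(19/96)·log₂(19/24) = 0.0667
  (U=1,V=0): P(U|V) = (35/288)/(7/12) = 5/24;  -(35/288)·log₂(5/24) = 0.2750
  (U=1,V=1): P(U|V) = (5/144)/(1/6) = 5/24;  -(5/144)·log₂(5/24) = 0.0786
  (U=1,V=2): P(U|V) = (5/96)/(1/4) = 5/24;  -(5/96)·log₂(5/24) = 0.1179
H(U|V) = 0.1556 + 0.0445 + 0.0667 + 0.2750 + 0.0786 + 0.1179
  = 0.7383 bits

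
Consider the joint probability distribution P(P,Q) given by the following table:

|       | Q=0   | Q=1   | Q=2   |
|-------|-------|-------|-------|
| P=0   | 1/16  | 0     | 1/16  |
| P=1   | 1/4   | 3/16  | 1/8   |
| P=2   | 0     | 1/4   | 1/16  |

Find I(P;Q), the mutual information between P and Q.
Marginal P(P) (row sums):
  P(P=0) = 1/16 + 0 + 1/16 = 1/8
  P(P=1) = 1/4 + 3/16 + 1/8 = 9/16
  P(P=2) = 0 + 1/4 + 1/16 = 5/16
Marginal P(Q) (column sums):
  P(Q=0) = 1/16 + 1/4 + 0 = 5/16
  P(Q=1) = 0 + 3/16 + 1/4 = 7/16
  P(Q=2) = 1/16 + 1/8 + 1/16 = 1/4

H(P) = -[(1/8)·log₂(1/8) + (9/16)·log₂(9/16) + (5/16)·log₂(5/16)]
  = 0.3750 + 0.4669 + 0.5244
  = 1.3663 bits
H(Q) = -[(5/16)·log₂(5/16) + (7/16)·log₂(7/16) + (1/4)·log₂(1/4)]
  = 0.5244 + 0.5218 + 0.5000
  = 1.5462 bits
H(P,Q) = -[(1/16)·log₂(1/16) + (1/16)·log₂(1/16) + (1/4)·log₂(1/4) + (3/16)·log₂(3/16) + (1/8)·log₂(1/8) + (1/4)·log₂(1/4) + (1/16)·log₂(1/16)]
  = 0.2500 + 0.2500 + 0.5000 + 0.4528 + 0.3750 + 0.5000 + 0.2500
  = 2.5778 bits

I(P;Q) = H(P) + H(Q) - H(P,Q)
  = 1.3663 + 1.5462 - 2.5778
  = 0.3347 bits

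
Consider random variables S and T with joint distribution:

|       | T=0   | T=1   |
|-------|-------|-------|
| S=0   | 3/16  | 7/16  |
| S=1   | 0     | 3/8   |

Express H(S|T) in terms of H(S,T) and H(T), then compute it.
H(S|T) = H(S,T) - H(T)

Marginal P(T) (column sums):
  P(T=0) = 3/16 + 0 = 3/16
  P(T=1) = 7/16 + 3/8 = 13/16

H(S,T) = -[(3/16)·log₂(3/16) + (7/16)·log₂(7/16) + (3/8)·log₂(3/8)]
  = 0.4528 + 0.5218 + 0.5306
  = 1.5052 bits
H(T) = -[(3/16)·log₂(3/16) + (13/16)·log₂(13/16)]
  = 0.4528 + 0.2434
  = 0.6962 bits

H(S|T) = 1.5052 - 0.6962 = 0.8090 bits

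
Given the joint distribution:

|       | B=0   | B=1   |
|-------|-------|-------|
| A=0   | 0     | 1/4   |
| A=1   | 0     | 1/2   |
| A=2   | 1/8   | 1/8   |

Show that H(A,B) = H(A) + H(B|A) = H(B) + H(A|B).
Marginal P(A) (row sums):
  P(A=0) = 0 + 1/4 = 1/4
  P(A=1) = 0 + 1/2 = 1/2
  P(A=2) = 1/8 + 1/8 = 1/4
Marginal P(B) (column sums):
  P(B=0) = 0 + 0 + 1/8 = 1/8
  P(B=1) = 1/4 + 1/2 + 1/8 = 7/8

Decomposition 1: H(A) + H(B|A)
H(A) = -[(1/4)·log₂(1/4) + (1/2)·log₂(1/2) + (1/4)·log₂(1/4)]
  = 0.5000 + 0.5000 + 0.5000
  = 1.5000 bits
H(B|A) = -Σ P(A,B)·log₂ P(B|A), where P(B|A) = P(A,B) / P(A)
  (cells with P(A,B) = 0 contribute 0)
  (A=0,B=1): P(B|A) = (1/4)/(1/4) = 1;  -(1/4)·log₂(1) = 0.0000
  (A=1,B=1): P(B|A) = (1/2)/(1/2) = 1;  -(1/2)·log₂(1) = 0.0000
  (A=2,B=0): P(B|A) = (1/8)/(1/4) = 1/2;  -(1/8)·log₂(1/2) = 0.1250
  (A=2,B=1): P(B|A) = (1/8)/(1/4) = 1/2;  -(1/8)·log₂(1/2) = 0.1250
H(B|A) = 0.0000 + 0.0000 + 0.1250 + 0.1250
  = 0.2500 bits
H(A) + H(B|A) = 1.5000 + 0.2500 = 1.7500 bits

Decomposition 2: H(B) + H(A|B)
H(B) = -[(1/8)·log₂(1/8) + (7/8)·log₂(7/8)]
  = 0.3750 + 0.1686
  = 0.5436 bits
H(A|B) = -Σ P(A,B)·log₂ P(A|B), where P(A|B) = P(A,B) / P(B)
  (cells with P(A,B) = 0 contribute 0)
  (A=0,B=1): P(A|B) = (1/4)/(7/8) = 2/7;  -(1/4)·log₂(2/7) = 0.4518
  (A=1,B=1): P(A|B) = (1/2)/(7/8) = 4/7;  -(1/2)·log₂(4/7) = 0.4037
  (A=2,B=0): P(A|B) = (1/8)/(1/8) = 1;  -(1/8)·log₂(1) = 0.0000
  (A=2,B=1): P(A|B) = (1/8)/(7/8) = 1/7;  -(1/8)·log₂(1/7) = 0.3509
H(A|B) = 0.4518 + 0.4037 + 0.0000 + 0.3509
  = 1.2064 bits
H(B) + H(A|B) = 0.5436 + 1.2064 = 1.7500 bits

Direct computation of the joint entropy:
H(A,B) = -[(1/4)·log₂(1/4) + (1/2)·log₂(1/2) + (1/8)·log₂(1/8) + (1/8)·log₂(1/8)]
  = 0.5000 + 0.5000 + 0.3750 + 0.3750
  = 1.7500 bits

All three agree: H(A,B) = 1.7500 bits ✓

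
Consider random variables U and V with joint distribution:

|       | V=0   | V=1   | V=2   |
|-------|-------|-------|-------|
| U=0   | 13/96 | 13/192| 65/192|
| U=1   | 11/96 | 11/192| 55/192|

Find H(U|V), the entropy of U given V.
Marginal P(V) (column sums):
  P(V=0) = 13/96 + 11/96 = 1/4
  P(V=1) = 13/192 + 11/192 = 1/8
  P(V=2) = 65/192 + 55/192 = 5/8

H(U|V) = -Σ P(U,V)·log₂ P(U|V), where P(U|V) = P(U,V) / P(V)
  (U=0,V=0): P(U|V) = (13/96)/(1/4) = 13/24;  -(13/96)·log₂(13/24) = 0.1198
  (U=0,V=1): P(U|V) = (13/192)/(1/8) = 13/24;  -(13/192)·log₂(13/24) = 0.0599
  (U=0,V=2): P(U|V) = (65/192)/(5/8) = 13/24;  -(65/192)·log₂(13/24) = 0.2994
  (U=1,V=0): P(U|V) = (11/96)/(1/4) = 11/24;  -(11/96)·log₂(11/24) = 0.1290
  (U=1,V=1): P(U|V) = (11/192)/(1/8) = 11/24;  -(11/192)·log₂(11/24) = 0.0645
  (U=1,V=2): P(U|V) = (55/192)/(5/8) = 11/24;  -(55/192)·log₂(11/24) = 0.3224
H(U|V) = 0.1198 + 0.0599 + 0.2994 + 0.1290 + 0.0645 + 0.3224
  = 0.9950 bits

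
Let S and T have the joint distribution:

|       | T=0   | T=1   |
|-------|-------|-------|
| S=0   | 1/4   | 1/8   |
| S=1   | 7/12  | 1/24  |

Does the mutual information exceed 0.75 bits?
Marginal P(S) (row sums):
  P(S=0) = 1/4 + 1/8 = 3/8
  P(S=1) = 7/12 + 1/24 = 5/8
Marginal P(T) (column sums):
  P(T=0) = 1/4 + 7/12 = 5/6
  P(T=1) = 1/8 + 1/24 = 1/6

H(S) = -[(3/8)·log₂(3/8) + (5/8)·log₂(5/8)]
  = 0.5306 + 0.4238
  = 0.9544 bits
H(T) = -[(5/6)·log₂(5/6) + (1/6)·log₂(1/6)]
  = 0.2192 + 0.4308
  = 0.6500 bits
H(S,T) = -[(1/4)·log₂(1/4) + (1/8)·log₂(1/8) + (7/12)·log₂(7/12) + (1/24)·log₂(1/24)]
  = 0.5000 + 0.3750 + 0.4536 + 0.1910
  = 1.5196 bits

I(S;T) = H(S) + H(T) - H(S,T)
  = 0.9544 + 0.6500 - 1.5196
  = 0.0848 bits

No. I(S;T) = 0.0848 bits, which is ≤ 0.75 bits.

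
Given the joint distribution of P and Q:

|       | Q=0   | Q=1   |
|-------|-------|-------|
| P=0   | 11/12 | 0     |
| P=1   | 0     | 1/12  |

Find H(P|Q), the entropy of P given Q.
Marginal P(Q) (column sums):
  P(Q=0) = 11/12 + 0 = 11/12
  P(Q=1) = 0 + 1/12 = 1/12

H(P|Q) = -Σ P(P,Q)·log₂ P(P|Q), where P(P|Q) = P(P,Q) / P(Q)
  (cells with P(P,Q) = 0 contribute 0)
  (P=0,Q=0): P(P|Q) = (11/12)/(11/12) = 1;  -(11/12)·log₂(1) = 0.0000
  (P=1,Q=1): P(P|Q) = (1/12)/(1/12) = 1;  -(1/12)·log₂(1) = 0.0000
H(P|Q) = 0.0000 + 0.0000
  = 0.0000 bits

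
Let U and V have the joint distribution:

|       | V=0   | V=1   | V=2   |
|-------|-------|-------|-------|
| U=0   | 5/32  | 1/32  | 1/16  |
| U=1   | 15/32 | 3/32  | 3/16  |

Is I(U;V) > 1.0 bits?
Marginal P(U) (row sums):
  P(U=0) = 5/32 + 1/32 + 1/16 = 1/4
  P(U=1) = 15/32 + 3/32 + 3/16 = 3/4
Marginal P(V) (column sums):
  P(V=0) = 5/32 + 15/32 = 5/8
  P(V=1) = 1/32 + 3/32 = 1/8
  P(V=2) = 1/16 + 3/16 = 1/4

H(U) = -[(1/4)·log₂(1/4) + (3/4)·log₂(3/4)]
  = 0.5000 + 0.3113
  = 0.8113 bits
H(V) = -[(5/8)·log₂(5/8) + (1/8)·log₂(1/8) + (1/4)·log₂(1/4)]
  = 0.4238 + 0.3750 + 0.5000
  = 1.2988 bits
H(U,V) = -[(5/32)·log₂(5/32) + (1/32)·log₂(1/32) + (1/16)·log₂(1/16) + (15/32)·log₂(15/32) + (3/32)·log₂(3/32) + (3/16)·log₂(3/16)]
  = 0.4184 + 0.1563 + 0.2500 + 0.5124 + 0.3202 + 0.4528
  = 2.1101 bits

I(U;V) = H(U) + H(V) - H(U,V)
  = 0.8113 + 1.2988 - 2.1101
  = 0.0000 bits

No. I(U;V) = 0.0000 bits, which is ≤ 1.0 bits.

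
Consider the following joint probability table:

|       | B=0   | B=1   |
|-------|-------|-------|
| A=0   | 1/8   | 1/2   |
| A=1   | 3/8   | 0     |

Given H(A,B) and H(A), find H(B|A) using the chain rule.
From the chain rule: H(A,B) = H(A) + H(B|A)
Therefore: H(B|A) = H(A,B) - H(A)

H(A,B) = -[(1/8)·log₂(1/8) + (1/2)·log₂(1/2) + (3/8)·log₂(3/8)]
  = 0.3750 + 0.5000 + 0.5306
  = 1.4056 bits
Marginal P(A) (row sums):
  P(A=0) = 1/8 + 1/2 = 5/8
  P(A=1) = 3/8 + 0 = 3/8
H(A) = -[(5/8)·log₂(5/8) + (3/8)·log₂(3/8)]
  = 0.4238 + 0.5306
  = 0.9544 bits

H(B|A) = 1.4056 - 0.9544 = 0.4512 bits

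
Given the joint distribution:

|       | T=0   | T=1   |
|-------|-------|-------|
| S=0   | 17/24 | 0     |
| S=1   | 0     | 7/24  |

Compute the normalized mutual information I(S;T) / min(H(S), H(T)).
Marginal P(S) (row sums):
  P(S=0) = 17/24 + 0 = 17/24
  P(S=1) = 0 + 7/24 = 7/24
Marginal P(T) (column sums):
  P(T=0) = 17/24 + 0 = 17/24
  P(T=1) = 0 + 7/24 = 7/24

H(S) = -[(17/24)·log₂(17/24) + (7/24)·log₂(7/24)]
  = 0.3524 + 0.5185
  = 0.8709 bits
H(T) = -[(17/24)·log₂(17/24) + (7/24)·log₂(7/24)]
  = 0.3524 + 0.5185
  = 0.8709 bits
H(S,T) = -[(17/24)·log₂(17/24) + (7/24)·log₂(7/24)]
  = 0.3524 + 0.5185
  = 0.8709 bits

I(S;T) = H(S) + H(T) - H(S,T)
  = 0.8709 + 0.8709 - 0.8709
  = 0.8709 bits

min(H(S), H(T)) = min(0.8709, 0.8709) = 0.8709 bits
Normalized MI = 0.8709 / 0.8709 = 1.0000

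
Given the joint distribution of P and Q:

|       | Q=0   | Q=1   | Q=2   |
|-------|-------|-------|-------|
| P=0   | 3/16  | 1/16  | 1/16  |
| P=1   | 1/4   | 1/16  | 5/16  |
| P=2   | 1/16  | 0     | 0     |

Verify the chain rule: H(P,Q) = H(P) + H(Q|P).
Left side:
H(P,Q) = -[(3/16)·log₂(3/16) + (1/16)·log₂(1/16) + (1/16)·log₂(1/16) + (1/4)·log₂(1/4) + (1/16)·log₂(1/16) + (5/16)·log₂(5/16) + (1/16)·log₂(1/16)]
  = 0.4528 + 0.2500 + 0.2500 + 0.5000 + 0.2500 + 0.5244 + 0.2500
  = 2.4772 bits

Right side:
Marginal P(P) (row sums):
  P(P=0) = 3/16 + 1/16 + 1/16 = 5/16
  P(P=1) = 1/4 + 1/16 + 5/16 = 5/8
  P(P=2) = 1/16 + 0 + 0 = 1/16
H(P) = -[(5/16)·log₂(5/16) + (5/8)·log₂(5/8) + (1/16)·log₂(1/16)]
  = 0.5244 + 0.4238 + 0.2500
  = 1.1982 bits
H(Q|P) = -Σ P(P,Q)·log₂ P(Q|P), where P(Q|P) = P(P,Q) / P(P)
  (cells with P(P,Q) = 0 contribute 0)
  (P=0,Q=0): P(Q|P) = (3/16)/(5/16) = 3/5;  -(3/16)·log₂(3/5) = 0.1382
  (P=0,Q=1): P(Q|P) = (1/16)/(5/16) = 1/5;  -(1/16)·log₂(1/5) = 0.1451
  (P=0,Q=2): P(Q|P) = (1/16)/(5/16) = 1/5;  -(1/16)·log₂(1/5) = 0.1451
  (P=1,Q=0): P(Q|P) = (1/4)/(5/8) = 2/5;  -(1/4)·log₂(2/5) = 0.3305
  (P=1,Q=1): P(Q|P) = (1/16)/(5/8) = 1/10;  -(1/16)·log₂(1/10) = 0.2076
  (P=1,Q=2): P(Q|P) = (5/16)/(5/8) = 1/2;  -(5/16)·log₂(1/2) = 0.3125
  (P=2,Q=0): P(Q|P) = (1/16)/(1/16) = 1;  -(1/16)·log₂(1) = 0.0000
H(Q|P) = 0.1382 + 0.1451 + 0.1451 + 0.3305 + 0.2076 + 0.3125 + 0.0000
  = 1.2790 bits
H(P) + H(Q|P) = 1.1982 + 1.2790 = 2.4772 bits

Both sides equal 2.4772 bits, so the chain rule holds ✓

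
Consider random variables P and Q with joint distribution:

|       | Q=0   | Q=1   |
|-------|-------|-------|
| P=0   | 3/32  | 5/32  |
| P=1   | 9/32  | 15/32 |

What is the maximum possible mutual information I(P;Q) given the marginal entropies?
The upper bound on mutual information is I(P;Q) ≤ min(H(P), H(Q)).

Marginal P(P) (row sums):
  P(P=0) = 3/32 + 5/32 = 1/4
  P(P=1) = 9/32 + 15/32 = 3/4
Marginal P(Q) (column sums):
  P(Q=0) = 3/32 + 9/32 = 3/8
  P(Q=1) = 5/32 + 15/32 = 5/8

H(P) = -[(1/4)·log₂(1/4) + (3/4)·log₂(3/4)]
  = 0.5000 + 0.3113
  = 0.8113 bits
H(Q) = -[(3/8)·log₂(3/8) + (5/8)·log₂(5/8)]
  = 0.5306 + 0.4238
  = 0.9544 bits

Maximum possible I(P;Q) = min(0.8113, 0.9544) = 0.8113 bits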